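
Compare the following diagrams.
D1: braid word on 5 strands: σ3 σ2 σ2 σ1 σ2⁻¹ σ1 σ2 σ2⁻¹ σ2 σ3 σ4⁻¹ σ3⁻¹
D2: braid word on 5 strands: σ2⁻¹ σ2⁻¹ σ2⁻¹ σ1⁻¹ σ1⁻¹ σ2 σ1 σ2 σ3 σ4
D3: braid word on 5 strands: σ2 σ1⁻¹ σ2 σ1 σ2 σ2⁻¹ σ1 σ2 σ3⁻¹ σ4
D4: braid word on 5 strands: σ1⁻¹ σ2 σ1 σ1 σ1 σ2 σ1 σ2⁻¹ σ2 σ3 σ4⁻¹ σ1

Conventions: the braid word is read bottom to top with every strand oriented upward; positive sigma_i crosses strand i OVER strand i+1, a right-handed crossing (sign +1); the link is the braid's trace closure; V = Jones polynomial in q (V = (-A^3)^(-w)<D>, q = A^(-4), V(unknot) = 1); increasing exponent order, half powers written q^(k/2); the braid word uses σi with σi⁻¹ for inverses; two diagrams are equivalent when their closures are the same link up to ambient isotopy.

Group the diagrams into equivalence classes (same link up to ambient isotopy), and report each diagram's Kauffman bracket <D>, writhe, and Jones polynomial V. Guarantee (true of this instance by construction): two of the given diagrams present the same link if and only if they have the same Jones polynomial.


equivalence classes: {D1, D3} | {D2} | {D4}
D1 (bracket -A^-12 + A^-8 - A^-4 + 2 - A^4 + A^8; 12 crossings at w = +4): V = q - q^2 + 2q^3 - q^4 + q^5 - q^6
D2 (bracket A^4 + A^12 - A^16; 10 crossings at w = 0): V = -q^-4 + q^-3 + q^-1
V(D3) = q - q^2 + 2q^3 - q^4 + q^5 - q^6  [10 crossings, <D> = -A^-12 + A^-8 - A^-4 + 2 - A^4 + A^8, w = +4]
D4 (bracket -A^-10 + A^-6 - A^-2 + A^2 + A^10; 12 crossings at w = +6): V = q^2 + q^4 - q^5 + q^6 - q^7
observation: comparing 4 Jones polynomials yields 3 groups


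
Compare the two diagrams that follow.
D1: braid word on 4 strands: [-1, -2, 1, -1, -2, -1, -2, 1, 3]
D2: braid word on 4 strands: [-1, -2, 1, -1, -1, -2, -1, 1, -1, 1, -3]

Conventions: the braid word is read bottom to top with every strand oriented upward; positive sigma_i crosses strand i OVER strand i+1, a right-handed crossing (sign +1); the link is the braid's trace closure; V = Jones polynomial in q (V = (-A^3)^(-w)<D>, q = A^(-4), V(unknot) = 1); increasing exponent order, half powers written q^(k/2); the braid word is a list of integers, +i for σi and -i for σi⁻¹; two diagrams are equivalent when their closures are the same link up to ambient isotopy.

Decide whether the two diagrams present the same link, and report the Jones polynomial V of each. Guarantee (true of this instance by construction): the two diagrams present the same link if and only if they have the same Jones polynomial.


equivalent: yes
D1 (bracket -A^-5 - A^3 + A^7; 9 crossings at w = -3): V = -q^-4 + q^-3 + q^-1
V(D2) = -q^-4 + q^-3 + q^-1  (w -5, c 11, <D> = -A^-11 - A^-3 + A)
key observation: one V(q) for all 2 diagrams — one class (guaranteed)


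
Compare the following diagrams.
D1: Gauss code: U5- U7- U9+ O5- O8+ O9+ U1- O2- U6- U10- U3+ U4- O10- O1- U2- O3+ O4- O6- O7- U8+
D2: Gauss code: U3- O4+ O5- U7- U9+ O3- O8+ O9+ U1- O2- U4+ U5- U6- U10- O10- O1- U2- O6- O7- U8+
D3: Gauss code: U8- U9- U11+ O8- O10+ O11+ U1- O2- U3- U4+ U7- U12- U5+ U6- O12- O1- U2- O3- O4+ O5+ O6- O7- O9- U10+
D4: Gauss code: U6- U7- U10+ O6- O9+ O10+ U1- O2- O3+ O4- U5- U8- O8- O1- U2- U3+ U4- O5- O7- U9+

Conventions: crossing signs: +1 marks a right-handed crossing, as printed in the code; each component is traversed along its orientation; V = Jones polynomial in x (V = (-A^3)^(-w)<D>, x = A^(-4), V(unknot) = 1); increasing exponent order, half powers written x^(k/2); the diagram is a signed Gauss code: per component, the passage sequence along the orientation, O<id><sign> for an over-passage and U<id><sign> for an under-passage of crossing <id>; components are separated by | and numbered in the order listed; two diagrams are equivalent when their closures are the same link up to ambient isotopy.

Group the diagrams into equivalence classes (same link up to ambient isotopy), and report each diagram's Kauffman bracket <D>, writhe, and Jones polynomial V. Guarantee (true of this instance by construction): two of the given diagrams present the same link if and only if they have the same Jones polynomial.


classes: {D1, D2, D3, D4}
V(D1) = -x^-4 + x^-3 + x^-1  [10 crossings, <D> = A^-8 + 1 - A^4, w = -4]
V(D2) = -x^-4 + x^-3 + x^-1  (w -4, c 10, <D> = A^-8 + 1 - A^4)
D3 (bracket A^-8 + 1 - A^4; 12 crossings at w = -4): V = -x^-4 + x^-3 + x^-1
D4 (bracket A^-8 + 1 - A^4; 10 crossings at w = -4): V = -x^-4 + x^-3 + x^-1
insight: one V(x) for all 4 diagrams — one class (guaranteed)


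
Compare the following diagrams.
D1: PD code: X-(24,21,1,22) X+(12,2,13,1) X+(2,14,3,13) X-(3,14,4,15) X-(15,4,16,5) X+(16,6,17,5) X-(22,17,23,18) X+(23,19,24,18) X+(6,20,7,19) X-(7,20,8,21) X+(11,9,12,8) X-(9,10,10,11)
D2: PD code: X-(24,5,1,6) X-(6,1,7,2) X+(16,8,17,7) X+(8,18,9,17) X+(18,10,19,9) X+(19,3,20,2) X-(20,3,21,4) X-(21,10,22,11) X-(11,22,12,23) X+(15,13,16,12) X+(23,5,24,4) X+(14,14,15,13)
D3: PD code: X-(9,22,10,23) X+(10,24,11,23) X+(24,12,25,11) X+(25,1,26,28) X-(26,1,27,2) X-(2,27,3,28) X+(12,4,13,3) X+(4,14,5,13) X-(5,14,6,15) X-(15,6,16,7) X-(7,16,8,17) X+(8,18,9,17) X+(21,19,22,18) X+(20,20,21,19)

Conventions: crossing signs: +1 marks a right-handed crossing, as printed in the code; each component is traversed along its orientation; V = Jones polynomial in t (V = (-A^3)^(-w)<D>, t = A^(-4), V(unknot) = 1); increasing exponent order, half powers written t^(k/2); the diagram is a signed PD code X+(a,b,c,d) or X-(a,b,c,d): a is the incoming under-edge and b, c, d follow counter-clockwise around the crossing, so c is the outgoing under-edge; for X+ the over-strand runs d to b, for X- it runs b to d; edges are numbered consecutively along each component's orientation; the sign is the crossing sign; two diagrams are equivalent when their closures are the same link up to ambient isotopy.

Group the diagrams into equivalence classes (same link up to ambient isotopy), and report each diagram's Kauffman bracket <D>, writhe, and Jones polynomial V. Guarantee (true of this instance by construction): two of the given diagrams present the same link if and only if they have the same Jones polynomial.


classes: {D1, D2, D3}
V(D1) = 1  [12 crossings, <D> = 1, w = 0]
V(D2) = 1  (w +2, c 12, <D> = A^6)
D3 (bracket A^6; 14 crossings at w = +2): V = 1
note: one V(t) for all 3 diagrams — one class (guaranteed)


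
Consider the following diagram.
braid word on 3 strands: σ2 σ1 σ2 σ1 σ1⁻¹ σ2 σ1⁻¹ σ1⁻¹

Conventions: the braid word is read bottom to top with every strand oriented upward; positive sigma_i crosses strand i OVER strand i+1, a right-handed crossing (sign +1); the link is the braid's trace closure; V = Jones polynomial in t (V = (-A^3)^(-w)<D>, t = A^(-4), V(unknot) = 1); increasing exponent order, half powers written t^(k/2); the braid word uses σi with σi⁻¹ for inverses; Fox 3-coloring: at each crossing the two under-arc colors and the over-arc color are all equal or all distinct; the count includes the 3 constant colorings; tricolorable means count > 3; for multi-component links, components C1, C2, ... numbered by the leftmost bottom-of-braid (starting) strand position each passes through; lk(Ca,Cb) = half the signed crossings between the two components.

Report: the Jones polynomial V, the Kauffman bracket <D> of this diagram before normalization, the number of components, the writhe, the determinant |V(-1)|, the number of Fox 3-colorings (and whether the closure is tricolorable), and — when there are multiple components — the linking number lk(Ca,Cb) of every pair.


Jones polynomial: V(t) = 1
<D> = A^6; writhe +2
components 1, writhe +2 (8 crossings)
3-colorings: 3 of 3^8, det 1 — not tricolorable
note: inverse pairs cancel, leaving σ2 σ1 σ2 σ2 σ1⁻¹ σ1⁻¹


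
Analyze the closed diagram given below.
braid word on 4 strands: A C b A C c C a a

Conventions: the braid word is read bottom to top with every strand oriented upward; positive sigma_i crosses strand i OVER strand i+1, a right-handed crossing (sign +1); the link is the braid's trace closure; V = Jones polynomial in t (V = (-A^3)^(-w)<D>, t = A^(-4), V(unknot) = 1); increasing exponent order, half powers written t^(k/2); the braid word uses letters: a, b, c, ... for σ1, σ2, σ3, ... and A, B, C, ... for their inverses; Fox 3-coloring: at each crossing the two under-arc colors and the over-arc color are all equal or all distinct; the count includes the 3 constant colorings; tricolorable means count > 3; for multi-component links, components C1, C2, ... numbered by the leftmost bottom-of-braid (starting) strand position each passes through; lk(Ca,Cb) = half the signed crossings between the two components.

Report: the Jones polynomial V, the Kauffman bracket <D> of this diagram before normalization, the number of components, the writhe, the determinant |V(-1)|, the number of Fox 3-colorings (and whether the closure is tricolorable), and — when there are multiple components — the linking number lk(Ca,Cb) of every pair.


Jones polynomial: V(t) = t^-3 + t^-2 + t^-1 + 1
<D> = -A^-3 - A - A^5 - A^9; writhe -1
components 3, writhe -1 (9 crossings)
linking number lk(C1,C2) = 0
lk(C1,C3): -1
lk(C2,C3) = 0
3-colorings: 9 of 3^9, det 0 — tricolorable
note: inverse pairs cancel, leaving σ1⁻¹ σ3⁻¹ σ2 σ1⁻¹ σ3⁻¹ σ1 σ1


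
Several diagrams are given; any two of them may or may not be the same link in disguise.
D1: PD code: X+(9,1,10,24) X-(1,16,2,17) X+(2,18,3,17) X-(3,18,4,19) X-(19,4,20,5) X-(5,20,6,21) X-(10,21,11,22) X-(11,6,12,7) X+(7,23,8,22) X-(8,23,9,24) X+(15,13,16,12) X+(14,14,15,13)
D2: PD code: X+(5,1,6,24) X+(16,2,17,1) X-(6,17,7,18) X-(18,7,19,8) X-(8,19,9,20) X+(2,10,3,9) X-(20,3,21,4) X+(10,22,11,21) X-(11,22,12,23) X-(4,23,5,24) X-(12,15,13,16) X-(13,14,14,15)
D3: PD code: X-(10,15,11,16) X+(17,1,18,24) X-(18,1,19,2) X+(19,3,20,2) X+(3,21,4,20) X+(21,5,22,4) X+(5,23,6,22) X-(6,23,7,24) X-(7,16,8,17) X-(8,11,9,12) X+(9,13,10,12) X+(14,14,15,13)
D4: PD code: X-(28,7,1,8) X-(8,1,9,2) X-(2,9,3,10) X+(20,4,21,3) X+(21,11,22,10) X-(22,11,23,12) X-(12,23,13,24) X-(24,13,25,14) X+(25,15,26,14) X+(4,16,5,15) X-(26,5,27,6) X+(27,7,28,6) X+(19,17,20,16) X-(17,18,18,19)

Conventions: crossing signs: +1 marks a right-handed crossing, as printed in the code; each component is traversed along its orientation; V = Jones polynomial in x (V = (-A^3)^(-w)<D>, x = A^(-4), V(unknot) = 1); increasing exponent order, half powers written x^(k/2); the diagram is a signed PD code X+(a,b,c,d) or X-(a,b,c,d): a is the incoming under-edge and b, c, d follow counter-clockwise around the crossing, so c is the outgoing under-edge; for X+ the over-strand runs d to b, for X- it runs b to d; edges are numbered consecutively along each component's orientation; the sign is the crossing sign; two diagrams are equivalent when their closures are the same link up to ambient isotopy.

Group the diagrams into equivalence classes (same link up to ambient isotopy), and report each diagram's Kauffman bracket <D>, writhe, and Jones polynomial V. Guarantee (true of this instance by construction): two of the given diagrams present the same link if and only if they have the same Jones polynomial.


equivalence classes: {D1} | {D2, D4} | {D3}
D1 (bracket A^-2 + A^6 - A^10; 12 crossings at w = -2): V = -x^-4 + x^-3 + x^-1
V(D2) = x^-5 - 2x^-4 + 2x^-3 - 2x^-2 + 2x^-1 - 1 + x  [12 crossings, <D> = A^-16 - A^-12 + 2A^-8 - 2A^-4 + 2 - 2A^4 + A^8, w = -4]
V(D3) = x + x^3 - x^4  (w +2, c 12, <D> = -A^-10 + A^-6 + A^2)
V(D4) = x^-5 - 2x^-4 + 2x^-3 - 2x^-2 + 2x^-1 - 1 + x  [14 crossings, <D> = A^-10 - A^-6 + 2A^-2 - 2A^2 + 2A^6 - 2A^10 + A^14, w = -2]
key observation: 3 classes among 4 diagrams; unequal V(x) rules out equality


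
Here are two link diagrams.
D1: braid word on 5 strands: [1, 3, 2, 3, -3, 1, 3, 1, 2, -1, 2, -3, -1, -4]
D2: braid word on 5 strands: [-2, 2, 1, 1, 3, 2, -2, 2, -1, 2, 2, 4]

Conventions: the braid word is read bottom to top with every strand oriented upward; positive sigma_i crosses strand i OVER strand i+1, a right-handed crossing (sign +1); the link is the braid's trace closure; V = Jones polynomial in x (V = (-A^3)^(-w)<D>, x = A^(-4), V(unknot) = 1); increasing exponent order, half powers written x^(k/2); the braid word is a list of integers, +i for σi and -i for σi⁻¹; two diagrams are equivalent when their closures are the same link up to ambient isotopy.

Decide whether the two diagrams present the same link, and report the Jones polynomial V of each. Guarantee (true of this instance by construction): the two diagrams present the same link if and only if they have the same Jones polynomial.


same link: yes
V(D1) = x - x^2 + 2x^3 - x^4 + x^5 - x^6  [14 crossings, <D> = -A^-12 + A^-8 - A^-4 + 2 - A^4 + A^8, w = +4]
D2 (bracket -A^-6 + A^-2 - A^2 + 2A^6 - A^10 + A^14; 12 crossings at w = +6): V = x - x^2 + 2x^3 - x^4 + x^5 - x^6
note: D2 (12 crossings) and D1 (14) are Markov-related braid presentations


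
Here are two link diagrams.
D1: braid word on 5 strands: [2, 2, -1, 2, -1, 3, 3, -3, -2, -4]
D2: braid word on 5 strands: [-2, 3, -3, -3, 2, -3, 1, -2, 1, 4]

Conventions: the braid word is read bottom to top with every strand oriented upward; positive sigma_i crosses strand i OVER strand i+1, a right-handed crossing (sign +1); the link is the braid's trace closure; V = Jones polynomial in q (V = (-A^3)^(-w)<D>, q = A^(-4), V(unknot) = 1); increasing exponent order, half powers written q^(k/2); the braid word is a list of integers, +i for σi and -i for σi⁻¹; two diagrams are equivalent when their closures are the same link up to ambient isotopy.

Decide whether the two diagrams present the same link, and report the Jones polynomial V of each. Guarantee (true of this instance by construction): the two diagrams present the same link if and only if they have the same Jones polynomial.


equivalent: no
D1 (bracket A^-8 - A^-4 + 1 - A^4 + A^8; 10 crossings at w = 0): V = q^-2 - q^-1 + 1 - q + q^2
V(D2) = q^-4 - q^-3 + q^-2 - 2q^-1 + 2 - q + q^2  [10 crossings, <D> = A^-8 - A^-4 + 2 - 2A^4 + A^8 - A^12 + A^16, w = 0]
observation: V(q) takes 2 values over 2 diagrams, fixing the grouping


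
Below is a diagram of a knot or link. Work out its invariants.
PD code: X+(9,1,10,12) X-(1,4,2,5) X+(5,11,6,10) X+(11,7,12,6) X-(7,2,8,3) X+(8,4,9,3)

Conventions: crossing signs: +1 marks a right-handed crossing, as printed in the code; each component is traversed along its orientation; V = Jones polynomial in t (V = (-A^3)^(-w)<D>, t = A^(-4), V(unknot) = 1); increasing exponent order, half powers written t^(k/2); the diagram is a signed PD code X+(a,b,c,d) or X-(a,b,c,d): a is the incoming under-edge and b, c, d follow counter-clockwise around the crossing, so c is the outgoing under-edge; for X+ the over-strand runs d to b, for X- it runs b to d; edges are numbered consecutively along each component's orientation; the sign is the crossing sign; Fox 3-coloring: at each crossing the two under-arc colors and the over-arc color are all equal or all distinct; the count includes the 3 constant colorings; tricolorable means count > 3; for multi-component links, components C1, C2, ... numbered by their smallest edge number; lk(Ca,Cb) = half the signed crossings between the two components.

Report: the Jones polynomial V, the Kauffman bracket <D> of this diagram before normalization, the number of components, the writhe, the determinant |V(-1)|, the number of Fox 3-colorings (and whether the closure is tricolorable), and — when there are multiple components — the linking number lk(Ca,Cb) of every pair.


Jones polynomial: V(t) = t + t^3 - t^4
<D> = -A^-10 + A^-6 + A^2; writhe +2
components 1, writhe +2 (6 crossings)
3-colorings: 9 of 3^6, det 3 — tricolorable
note: w = +2 (over 6 crossings) is diagram-only; (-A^3)^(-2) removes it from V


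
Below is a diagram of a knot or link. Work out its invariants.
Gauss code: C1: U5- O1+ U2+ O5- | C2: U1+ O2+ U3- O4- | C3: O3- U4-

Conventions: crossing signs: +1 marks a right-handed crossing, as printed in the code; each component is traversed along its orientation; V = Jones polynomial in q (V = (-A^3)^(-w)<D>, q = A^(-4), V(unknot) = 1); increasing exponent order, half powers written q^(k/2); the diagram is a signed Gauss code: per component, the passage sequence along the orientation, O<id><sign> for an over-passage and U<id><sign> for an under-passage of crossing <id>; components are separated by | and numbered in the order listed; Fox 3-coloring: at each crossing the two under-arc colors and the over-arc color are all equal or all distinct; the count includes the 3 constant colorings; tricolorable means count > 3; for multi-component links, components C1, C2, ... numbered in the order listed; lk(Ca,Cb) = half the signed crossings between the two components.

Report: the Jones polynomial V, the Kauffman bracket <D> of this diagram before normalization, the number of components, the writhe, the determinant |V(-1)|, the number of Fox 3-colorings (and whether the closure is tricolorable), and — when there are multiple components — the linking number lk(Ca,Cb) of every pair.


Jones polynomial: V(q) = q^-2 + 2 + q^2
<D> = -A^-11 - 2A^-3 - A^5; writhe -1
components 3, writhe -1 (5 crossings)
linking number lk(C1,C2) = +1
lk(C1,C3): 0
lk(C2,C3) = -1
3-colorings: 3 of 3^5, det 4 — not tricolorable
note: the span of V is 4, within the link bound 5 + 3 - 1


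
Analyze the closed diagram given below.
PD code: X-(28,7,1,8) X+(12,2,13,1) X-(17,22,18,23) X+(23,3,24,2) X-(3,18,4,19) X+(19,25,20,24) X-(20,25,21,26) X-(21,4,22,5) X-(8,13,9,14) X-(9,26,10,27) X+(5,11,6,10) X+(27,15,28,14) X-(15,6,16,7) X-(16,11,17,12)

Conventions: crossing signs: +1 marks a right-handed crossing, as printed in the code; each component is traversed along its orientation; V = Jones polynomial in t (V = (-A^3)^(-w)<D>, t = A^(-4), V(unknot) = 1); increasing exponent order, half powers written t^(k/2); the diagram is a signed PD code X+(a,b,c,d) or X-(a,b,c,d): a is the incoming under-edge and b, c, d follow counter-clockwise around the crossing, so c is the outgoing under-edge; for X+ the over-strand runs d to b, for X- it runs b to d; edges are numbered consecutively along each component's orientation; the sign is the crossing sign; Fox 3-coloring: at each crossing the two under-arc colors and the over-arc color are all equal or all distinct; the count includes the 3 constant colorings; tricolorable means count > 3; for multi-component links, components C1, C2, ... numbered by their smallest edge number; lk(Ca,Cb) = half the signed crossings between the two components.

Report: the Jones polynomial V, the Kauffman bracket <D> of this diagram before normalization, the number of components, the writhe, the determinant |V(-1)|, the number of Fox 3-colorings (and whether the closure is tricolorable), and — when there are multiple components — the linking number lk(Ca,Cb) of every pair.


V = t^-7 - 2t^-6 + 3t^-5 - 5t^-4 + 5t^-3 - 4t^-2 + 4t^-1 - 2 + t
<D> = A^-16 - 2A^-12 + 4A^-8 - 4A^-4 + 5 - 5A^4 + 3A^8 - 2A^12 + A^16 (w = -4)
1 component over 14 crossings, w = -4
9 Fox colorings among 3^14, |V(-1)| = 27: tricolorable
why: w = -4 shifts under R1 moves; the (-A^3)^(4) factor cancels that in V


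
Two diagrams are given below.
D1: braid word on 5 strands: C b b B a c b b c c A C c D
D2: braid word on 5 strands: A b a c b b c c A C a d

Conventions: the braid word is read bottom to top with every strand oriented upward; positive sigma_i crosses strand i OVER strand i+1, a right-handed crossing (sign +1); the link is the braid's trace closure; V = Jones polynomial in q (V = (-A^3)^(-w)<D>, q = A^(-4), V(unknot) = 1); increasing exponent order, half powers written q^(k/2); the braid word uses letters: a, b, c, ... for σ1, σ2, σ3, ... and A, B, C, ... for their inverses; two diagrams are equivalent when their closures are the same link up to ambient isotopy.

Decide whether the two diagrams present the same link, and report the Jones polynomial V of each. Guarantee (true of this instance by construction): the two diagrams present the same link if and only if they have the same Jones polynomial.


equivalent: yes
D1 (bracket A^-8 + 2 + A^8; 14 crossings at w = +4): V = q + 2q^3 + q^5
V(D2) = q + 2q^3 + q^5  [12 crossings, <D> = A^-2 + 2A^6 + A^14, w = +6]
observation: one V(q) for all 2 diagrams — one class (guaranteed)


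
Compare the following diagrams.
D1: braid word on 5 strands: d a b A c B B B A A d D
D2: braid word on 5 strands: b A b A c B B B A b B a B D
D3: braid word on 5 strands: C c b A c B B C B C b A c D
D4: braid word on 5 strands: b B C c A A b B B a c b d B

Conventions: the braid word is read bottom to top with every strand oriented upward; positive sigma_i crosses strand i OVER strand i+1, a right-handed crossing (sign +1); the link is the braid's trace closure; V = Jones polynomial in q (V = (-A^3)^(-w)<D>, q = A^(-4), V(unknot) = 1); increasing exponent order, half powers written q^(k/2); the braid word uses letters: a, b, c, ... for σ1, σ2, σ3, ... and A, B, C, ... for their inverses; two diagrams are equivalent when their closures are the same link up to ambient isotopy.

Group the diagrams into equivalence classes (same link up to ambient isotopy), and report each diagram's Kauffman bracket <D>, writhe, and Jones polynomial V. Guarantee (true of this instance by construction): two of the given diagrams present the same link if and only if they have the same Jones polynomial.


grouping into links: {D1, D2, D3} | {D4}
V(D1) = -q^-6 + q^-5 - q^-4 + 2q^-3 - q^-2 + q^-1  (w -2, c 12, <D> = A^-2 - A^2 + 2A^6 - A^10 + A^14 - A^18)
V(D2) = -q^-6 + q^-5 - q^-4 + 2q^-3 - q^-2 + q^-1  [14 crossings, <D> = A^-8 - A^-4 + 2 - A^4 + A^8 - A^12, w = -4]
V(D3) = -q^-6 + q^-5 - q^-4 + 2q^-3 - q^-2 + q^-1  (w -4, c 14, <D> = A^-8 - A^-4 + 2 - A^4 + A^8 - A^12)
V(D4) = 1  [14 crossings, <D> = 1, w = 0]
why: V(q) takes 2 values over 4 diagrams, fixing the grouping


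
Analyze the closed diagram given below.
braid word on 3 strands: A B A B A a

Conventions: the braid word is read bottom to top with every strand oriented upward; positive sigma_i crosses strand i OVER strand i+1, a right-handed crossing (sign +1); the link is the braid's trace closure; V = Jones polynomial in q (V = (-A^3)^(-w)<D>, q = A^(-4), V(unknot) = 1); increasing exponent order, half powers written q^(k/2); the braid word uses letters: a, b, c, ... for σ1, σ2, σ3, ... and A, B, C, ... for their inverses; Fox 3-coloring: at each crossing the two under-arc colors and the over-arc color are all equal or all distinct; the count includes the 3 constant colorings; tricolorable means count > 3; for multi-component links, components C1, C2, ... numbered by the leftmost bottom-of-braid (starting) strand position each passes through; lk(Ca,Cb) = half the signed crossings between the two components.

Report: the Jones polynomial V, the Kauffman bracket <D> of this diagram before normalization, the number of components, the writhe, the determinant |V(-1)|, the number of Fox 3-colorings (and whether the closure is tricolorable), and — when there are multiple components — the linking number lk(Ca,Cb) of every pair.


Jones polynomial: V(q) = -q^-4 + q^-3 + q^-1
<D> = A^-8 + 1 - A^4; writhe -4
components 1, writhe -4 (6 crossings)
3-colorings: 9 of 3^6, det 3 — tricolorable
note: w = -4 shifts under R1 moves; the (-A^3)^(4) factor cancels that in V


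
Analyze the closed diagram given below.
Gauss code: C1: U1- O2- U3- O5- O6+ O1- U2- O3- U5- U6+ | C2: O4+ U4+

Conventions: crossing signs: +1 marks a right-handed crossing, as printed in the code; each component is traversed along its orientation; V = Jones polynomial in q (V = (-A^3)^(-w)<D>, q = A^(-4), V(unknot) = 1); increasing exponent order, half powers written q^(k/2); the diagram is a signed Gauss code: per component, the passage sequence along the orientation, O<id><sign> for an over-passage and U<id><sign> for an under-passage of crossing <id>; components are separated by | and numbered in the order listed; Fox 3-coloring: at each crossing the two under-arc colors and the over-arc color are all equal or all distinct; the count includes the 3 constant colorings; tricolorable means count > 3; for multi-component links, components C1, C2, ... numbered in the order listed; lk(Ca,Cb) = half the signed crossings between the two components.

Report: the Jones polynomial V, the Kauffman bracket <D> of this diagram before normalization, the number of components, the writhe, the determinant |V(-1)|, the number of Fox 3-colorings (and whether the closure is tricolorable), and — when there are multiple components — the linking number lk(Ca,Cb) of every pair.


V(q) = q^(-9/2) - q^(-5/2) - q^(-3/2) - q^(-1/2)
bracket: -A^-4 - 1 - A^4 + A^12, w = -2
2 components, writhe -2, over 6 crossings
lk(C1,C2) = 0
det 0, colorings 27 of 3^6 — tricolorable
observation: every pair of the 2 components has lk = 0


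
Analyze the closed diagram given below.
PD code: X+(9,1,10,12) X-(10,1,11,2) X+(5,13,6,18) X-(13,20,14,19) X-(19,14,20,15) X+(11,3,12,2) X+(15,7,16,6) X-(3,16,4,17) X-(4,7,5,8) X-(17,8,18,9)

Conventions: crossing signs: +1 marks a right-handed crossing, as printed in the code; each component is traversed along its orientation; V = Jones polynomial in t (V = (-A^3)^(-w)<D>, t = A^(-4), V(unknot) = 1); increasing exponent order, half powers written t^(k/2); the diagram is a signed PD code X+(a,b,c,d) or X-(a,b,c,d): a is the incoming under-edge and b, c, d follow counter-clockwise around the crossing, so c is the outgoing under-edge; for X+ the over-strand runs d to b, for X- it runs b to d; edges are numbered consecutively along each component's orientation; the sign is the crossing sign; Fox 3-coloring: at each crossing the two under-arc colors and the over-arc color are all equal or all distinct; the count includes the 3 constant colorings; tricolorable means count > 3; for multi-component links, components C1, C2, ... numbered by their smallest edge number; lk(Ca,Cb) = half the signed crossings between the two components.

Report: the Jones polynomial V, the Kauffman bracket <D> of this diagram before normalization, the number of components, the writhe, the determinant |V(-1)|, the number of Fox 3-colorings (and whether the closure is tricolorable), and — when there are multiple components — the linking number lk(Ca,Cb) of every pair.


V(t) = t^-3 + t^-2 + t^-1 + 1
bracket: A^-6 + A^-2 + A^2 + A^6, w = -2
3 components, writhe -2, over 10 crossings
lk(C1,C2) = 0
linking number lk(C1,C3) = 0
lk(C2,C3): -1
det 0, colorings 9 of 3^10 — tricolorable
observation: the 3 component pairs carry total linking -1


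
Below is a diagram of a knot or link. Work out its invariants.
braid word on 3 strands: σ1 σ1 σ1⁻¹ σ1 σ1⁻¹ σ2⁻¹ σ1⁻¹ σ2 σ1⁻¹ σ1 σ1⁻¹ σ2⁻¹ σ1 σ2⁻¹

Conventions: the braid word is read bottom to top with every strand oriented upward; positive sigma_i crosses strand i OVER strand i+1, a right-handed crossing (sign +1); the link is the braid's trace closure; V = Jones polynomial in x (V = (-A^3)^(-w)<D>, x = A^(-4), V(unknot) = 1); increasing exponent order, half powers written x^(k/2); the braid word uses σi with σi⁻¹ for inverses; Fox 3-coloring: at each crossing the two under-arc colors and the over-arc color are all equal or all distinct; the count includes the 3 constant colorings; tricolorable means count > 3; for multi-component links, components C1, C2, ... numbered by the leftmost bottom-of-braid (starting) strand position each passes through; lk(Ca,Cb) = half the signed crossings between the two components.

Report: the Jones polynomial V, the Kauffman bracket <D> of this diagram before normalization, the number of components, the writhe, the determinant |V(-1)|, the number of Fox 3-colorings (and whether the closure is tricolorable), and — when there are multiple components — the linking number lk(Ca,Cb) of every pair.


Jones polynomial: V(x) = -x^-5 + x^-4 - x^-3 + 2x^-2 - x^-1 + 2 - x
<D> = -A^-10 + 2A^-6 - A^-2 + 2A^2 - A^6 + A^10 - A^14; writhe -2
components 1, writhe -2 (14 crossings)
3-colorings: 9 of 3^14, det 9 — tricolorable
note: w = -2 shifts under R1 moves; the (-A^3)^(2) factor cancels that in V


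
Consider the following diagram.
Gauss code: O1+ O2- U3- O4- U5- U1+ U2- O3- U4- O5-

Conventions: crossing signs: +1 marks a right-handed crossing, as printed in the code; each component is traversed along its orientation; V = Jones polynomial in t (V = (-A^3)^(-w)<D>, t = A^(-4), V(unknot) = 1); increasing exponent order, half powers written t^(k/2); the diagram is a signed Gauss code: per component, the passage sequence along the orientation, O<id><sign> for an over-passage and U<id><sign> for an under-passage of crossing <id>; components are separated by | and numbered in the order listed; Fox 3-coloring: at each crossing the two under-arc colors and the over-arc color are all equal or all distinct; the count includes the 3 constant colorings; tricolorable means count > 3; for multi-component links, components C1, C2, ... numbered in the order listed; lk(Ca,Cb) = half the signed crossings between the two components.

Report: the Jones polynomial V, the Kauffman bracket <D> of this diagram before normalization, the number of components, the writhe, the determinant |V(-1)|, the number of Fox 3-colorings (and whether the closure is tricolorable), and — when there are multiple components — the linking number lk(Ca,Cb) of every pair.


V = -t^-4 + t^-3 + t^-1
<D> = -A^-5 - A^3 + A^7 (w = -3)
1 component over 5 crossings, w = -3
9 Fox colorings among 3^5, |V(-1)| = 3: tricolorable
why: w = -3 (over 5 crossings) is diagram-only; (-A^3)^(3) removes it from V


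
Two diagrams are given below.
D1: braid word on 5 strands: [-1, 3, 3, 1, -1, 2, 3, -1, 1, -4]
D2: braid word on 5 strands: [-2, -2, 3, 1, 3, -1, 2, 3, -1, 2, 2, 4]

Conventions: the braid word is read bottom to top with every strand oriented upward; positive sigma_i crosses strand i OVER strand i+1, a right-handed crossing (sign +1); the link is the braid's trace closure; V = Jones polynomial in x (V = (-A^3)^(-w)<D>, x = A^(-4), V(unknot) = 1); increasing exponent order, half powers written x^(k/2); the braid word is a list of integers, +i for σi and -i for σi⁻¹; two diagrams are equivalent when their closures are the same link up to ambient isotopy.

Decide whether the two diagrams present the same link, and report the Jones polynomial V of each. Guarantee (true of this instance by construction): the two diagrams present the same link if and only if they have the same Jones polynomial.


equivalent: yes
D1 (bracket -A^-10 + A^-6 + A^2; 10 crossings at w = +2): V = x + x^3 - x^4
D2 (bracket -A^-4 + 1 + A^8; 12 crossings at w = +4): V = x + x^3 - x^4
key observation: one V(x) for all 2 diagrams — one class (guaranteed)


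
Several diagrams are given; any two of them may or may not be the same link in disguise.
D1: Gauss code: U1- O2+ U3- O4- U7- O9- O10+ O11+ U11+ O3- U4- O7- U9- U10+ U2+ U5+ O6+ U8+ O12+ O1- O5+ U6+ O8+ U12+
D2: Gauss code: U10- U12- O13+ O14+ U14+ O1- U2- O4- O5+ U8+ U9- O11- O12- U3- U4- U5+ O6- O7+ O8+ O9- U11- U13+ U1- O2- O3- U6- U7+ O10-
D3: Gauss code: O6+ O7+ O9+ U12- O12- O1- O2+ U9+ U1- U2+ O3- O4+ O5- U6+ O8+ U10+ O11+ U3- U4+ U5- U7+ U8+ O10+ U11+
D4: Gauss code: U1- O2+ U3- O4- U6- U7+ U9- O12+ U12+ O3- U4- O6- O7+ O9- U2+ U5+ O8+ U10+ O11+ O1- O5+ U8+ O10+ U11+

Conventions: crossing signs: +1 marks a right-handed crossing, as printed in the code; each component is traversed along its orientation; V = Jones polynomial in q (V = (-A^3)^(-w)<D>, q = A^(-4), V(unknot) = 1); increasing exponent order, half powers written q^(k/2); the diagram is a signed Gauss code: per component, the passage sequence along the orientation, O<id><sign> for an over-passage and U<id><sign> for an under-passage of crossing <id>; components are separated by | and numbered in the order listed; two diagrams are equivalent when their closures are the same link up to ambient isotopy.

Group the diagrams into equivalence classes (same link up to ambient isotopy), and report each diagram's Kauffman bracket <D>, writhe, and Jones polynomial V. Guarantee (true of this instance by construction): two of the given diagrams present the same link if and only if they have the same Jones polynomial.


grouping into links: {D1, D4} | {D2} | {D3}
V(D1) = -q^-3 + q^-2 - q^-1 + 3 - q + q^2 - q^3  (w +2, c 12, <D> = -A^-6 + A^-2 - A^2 + 3A^6 - A^10 + A^14 - A^18)
V(D2) = -q^-4 + q^-3 + q^-1  (w -4, c 14, <D> = A^-8 + 1 - A^4)
V(D3) = q + q^3 - q^4  (w +4, c 12, <D> = -A^-4 + 1 + A^8)
V(D4) = -q^-3 + q^-2 - q^-1 + 3 - q + q^2 - q^3  (w +2, c 12, <D> = -A^-6 + A^-2 - A^2 + 3A^6 - A^10 + A^14 - A^18)
why: 3 classes among 4 diagrams; unequal V(q) rules out equality


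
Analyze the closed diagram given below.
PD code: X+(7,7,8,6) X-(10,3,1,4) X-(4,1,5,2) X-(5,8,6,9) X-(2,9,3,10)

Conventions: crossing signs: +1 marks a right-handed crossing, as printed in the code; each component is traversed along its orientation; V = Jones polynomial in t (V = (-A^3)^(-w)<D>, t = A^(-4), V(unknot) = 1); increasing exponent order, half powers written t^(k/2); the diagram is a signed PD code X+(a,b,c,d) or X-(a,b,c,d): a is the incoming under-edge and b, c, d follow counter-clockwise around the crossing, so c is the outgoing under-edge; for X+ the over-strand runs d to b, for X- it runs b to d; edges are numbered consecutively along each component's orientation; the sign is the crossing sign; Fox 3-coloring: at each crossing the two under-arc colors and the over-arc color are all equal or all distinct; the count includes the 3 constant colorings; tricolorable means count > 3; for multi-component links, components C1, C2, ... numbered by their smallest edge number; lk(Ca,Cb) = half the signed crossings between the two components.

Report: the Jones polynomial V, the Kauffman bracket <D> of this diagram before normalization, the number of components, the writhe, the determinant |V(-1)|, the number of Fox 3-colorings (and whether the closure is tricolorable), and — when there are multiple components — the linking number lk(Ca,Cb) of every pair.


V = -t^-4 + t^-3 + t^-1
<D> = -A^-5 - A^3 + A^7 (w = -3)
1 component over 5 crossings, w = -3
9 Fox colorings among 3^5, |V(-1)| = 3: tricolorable
why: w = -3 shifts under R1 moves; the (-A^3)^(3) factor cancels that in V


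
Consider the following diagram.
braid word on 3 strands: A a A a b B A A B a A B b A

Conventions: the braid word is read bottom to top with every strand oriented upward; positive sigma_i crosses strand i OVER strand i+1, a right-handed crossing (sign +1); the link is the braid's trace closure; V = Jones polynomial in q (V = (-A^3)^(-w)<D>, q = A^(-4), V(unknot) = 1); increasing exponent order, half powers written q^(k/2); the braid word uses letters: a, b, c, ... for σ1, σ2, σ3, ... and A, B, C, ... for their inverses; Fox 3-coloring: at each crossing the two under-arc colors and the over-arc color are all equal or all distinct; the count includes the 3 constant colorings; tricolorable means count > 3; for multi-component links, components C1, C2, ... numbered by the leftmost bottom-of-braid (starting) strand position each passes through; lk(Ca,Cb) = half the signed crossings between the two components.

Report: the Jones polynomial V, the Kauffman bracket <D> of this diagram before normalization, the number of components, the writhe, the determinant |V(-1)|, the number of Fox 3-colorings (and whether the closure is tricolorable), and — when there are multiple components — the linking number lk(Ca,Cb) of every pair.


V(q) = -q^-4 + q^-3 + q^-1
bracket: A^-8 + 1 - A^4, w = -4
1 component, writhe -4, over 14 crossings
det 3, colorings 9 of 3^14 — tricolorable
observation: the word shrinks to σ1⁻¹ σ1⁻¹ σ2⁻¹ σ1⁻¹ after cancelling


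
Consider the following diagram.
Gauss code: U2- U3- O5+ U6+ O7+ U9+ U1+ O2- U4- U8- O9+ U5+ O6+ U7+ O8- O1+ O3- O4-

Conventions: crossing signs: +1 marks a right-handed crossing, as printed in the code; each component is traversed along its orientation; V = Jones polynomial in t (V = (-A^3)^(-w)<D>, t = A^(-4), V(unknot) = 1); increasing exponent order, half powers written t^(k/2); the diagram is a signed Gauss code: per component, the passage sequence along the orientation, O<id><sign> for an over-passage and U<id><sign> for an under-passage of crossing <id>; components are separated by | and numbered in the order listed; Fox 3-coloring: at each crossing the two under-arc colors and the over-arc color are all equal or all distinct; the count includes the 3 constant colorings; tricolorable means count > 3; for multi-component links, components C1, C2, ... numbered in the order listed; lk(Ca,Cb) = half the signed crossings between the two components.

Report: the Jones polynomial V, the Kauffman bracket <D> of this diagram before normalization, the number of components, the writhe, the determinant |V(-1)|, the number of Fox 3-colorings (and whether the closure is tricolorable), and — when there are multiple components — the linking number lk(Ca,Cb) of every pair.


V = t^-1 - 1 + 2t - 2t^2 + 2t^3 - 2t^4 + t^5
<D> = -A^-17 + 2A^-13 - 2A^-9 + 2A^-5 - 2A^-1 + A^3 - A^7 (w = +1)
1 component over 9 crossings, w = +1
3 Fox colorings among 3^9, |V(-1)| = 11: not tricolorable
why: w = +1 shifts under R1 moves; the (-A^3)^(-1) factor cancels that in V


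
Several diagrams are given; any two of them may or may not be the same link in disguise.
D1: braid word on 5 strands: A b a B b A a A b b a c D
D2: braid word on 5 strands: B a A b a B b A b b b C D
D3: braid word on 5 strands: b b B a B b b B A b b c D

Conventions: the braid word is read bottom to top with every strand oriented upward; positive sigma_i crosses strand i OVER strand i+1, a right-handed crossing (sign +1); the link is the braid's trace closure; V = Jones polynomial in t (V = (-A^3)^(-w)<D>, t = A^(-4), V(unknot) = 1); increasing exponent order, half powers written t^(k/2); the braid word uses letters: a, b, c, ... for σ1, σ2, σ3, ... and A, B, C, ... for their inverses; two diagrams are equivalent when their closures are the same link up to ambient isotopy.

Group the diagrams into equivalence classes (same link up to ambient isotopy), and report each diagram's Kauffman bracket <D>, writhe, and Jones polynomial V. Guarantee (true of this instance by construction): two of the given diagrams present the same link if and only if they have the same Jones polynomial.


grouping into links: {D1, D2, D3}
V(D1) = -t^(1/2) - t^(3/2) - t^(5/2) + t^(9/2)  (w +3, c 13, <D> = -A^-9 + A^-1 + A^3 + A^7)
D2 (bracket -A^-15 + A^-7 + A^-3 + A; 13 crossings at w = +1): V = -t^(1/2) - t^(3/2) - t^(5/2) + t^(9/2)
D3 (bracket -A^-9 + A^-1 + A^3 + A^7; 13 crossings at w = +3): V = -t^(1/2) - t^(3/2) - t^(5/2) + t^(9/2)
why: one V(t) for all 3 diagrams — one class (guaranteed)


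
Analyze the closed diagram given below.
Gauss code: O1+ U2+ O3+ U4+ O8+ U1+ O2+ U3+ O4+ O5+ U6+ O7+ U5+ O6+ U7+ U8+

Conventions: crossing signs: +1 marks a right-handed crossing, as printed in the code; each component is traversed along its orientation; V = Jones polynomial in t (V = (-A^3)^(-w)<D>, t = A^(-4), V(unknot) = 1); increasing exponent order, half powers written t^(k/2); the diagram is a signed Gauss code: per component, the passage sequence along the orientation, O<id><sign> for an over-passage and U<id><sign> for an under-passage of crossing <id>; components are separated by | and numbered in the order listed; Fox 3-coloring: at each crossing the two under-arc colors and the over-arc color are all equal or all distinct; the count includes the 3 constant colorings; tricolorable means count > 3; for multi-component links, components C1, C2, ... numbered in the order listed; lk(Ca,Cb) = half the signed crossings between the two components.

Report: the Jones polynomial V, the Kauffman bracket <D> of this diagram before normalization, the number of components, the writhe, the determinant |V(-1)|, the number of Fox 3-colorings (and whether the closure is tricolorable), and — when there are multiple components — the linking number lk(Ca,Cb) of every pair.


V(t) = t^3 + 2t^5 - 2t^6 + 2t^7 - 3t^8 + 2t^9 - 2t^10 + t^11
bracket: A^-20 - 2A^-16 + 2A^-12 - 3A^-8 + 2A^-4 - 2 + 2A^4 + A^12, w = +8
1 component, writhe +8, over 8 crossings
det 15, colorings 9 of 3^8 — tricolorable
observation: |V(-1)| = 15: so tricolorable, since 3 divides 15
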